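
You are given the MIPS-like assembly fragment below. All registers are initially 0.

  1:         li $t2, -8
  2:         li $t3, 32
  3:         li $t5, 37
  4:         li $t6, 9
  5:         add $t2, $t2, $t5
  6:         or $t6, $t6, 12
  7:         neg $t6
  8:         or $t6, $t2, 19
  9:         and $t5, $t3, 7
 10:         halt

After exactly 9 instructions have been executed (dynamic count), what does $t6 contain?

31

$t2=-8
$t3=32
$t5=37
$t6=9
$t2=(-8)+37=29
$t6=9|12=13
$t6=-(13)=-13
$t6=29|19=31
$t5=32&7=0
After step 9: $t6 = 31.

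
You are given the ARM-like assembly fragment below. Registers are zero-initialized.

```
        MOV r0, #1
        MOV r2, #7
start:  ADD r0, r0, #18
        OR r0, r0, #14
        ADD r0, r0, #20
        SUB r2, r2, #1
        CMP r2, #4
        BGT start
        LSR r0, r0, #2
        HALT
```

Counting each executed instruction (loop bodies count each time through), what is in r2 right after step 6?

MOV r0, #1 → r0=1
MOV r2, #7 → r2=7
ADD r0, r0, #18 → r0=1+18=19
OR r0, r0, #14 → r0=19|14=31
ADD r0, r0, #20 → r0=31+20=51
SUB r2, r2, #1 → r2=7-1=6
After step 6: r2 = 6.

6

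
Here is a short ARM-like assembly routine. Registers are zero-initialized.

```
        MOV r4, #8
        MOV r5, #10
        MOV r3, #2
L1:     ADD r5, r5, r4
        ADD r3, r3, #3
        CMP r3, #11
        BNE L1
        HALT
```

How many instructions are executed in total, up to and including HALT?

MOV r4, #8 → r4=8
MOV r5, #10 → r5=10
MOV r3, #2 → r3=2
ADD r5, r5, r4 → r5=10+8=18
ADD r3, r3, #3 → r3=2+3=5
CMP r3, #11  (cmp 5,11)
BNE L1: taken
ADD r5, r5, r4 → r5=18+8=26
ADD r3, r3, #3 → r3=5+3=8
CMP r3, #11  (cmp 8,11)
BNE L1: taken
ADD r5, r5, r4 → r5=26+8=34
ADD r3, r3, #3 → r3=8+3=11
CMP r3, #11  (cmp 11,11)
BNE L1: not taken
halt.
Total executed instructions: 16.

16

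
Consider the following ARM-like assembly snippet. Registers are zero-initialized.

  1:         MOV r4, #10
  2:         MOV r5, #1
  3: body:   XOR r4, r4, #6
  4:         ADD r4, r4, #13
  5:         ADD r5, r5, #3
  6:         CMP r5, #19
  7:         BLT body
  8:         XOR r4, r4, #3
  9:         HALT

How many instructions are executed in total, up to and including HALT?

34

MOV r4, #10 → r4=10
MOV r5, #1 → r5=1
XOR r4, r4, #6 → r4=10^6=12
ADD r4, r4, #13 → r4=12+13=25
ADD r5, r5, #3 → r5=1+3=4
CMP r5, #19  (cmp 4,19)
BLT body: taken
XOR r4, r4, #6 → r4=25^6=31
ADD r4, r4, #13 → r4=31+13=44
ADD r5, r5, #3 → r5=4+3=7
CMP r5, #19  (cmp 7,19)
BLT body: taken
XOR r4, r4, #6 → r4=44^6=42
ADD r4, r4, #13 → r4=42+13=55
ADD r5, r5, #3 → r5=7+3=10
CMP r5, #19  (cmp 10,19)
BLT body: taken
XOR r4, r4, #6 → r4=55^6=49
ADD r4, r4, #13 → r4=49+13=62
ADD r5, r5, #3 → r5=10+3=13
CMP r5, #19  (cmp 13,19)
BLT body: taken
XOR r4, r4, #6 → r4=62^6=56
ADD r4, r4, #13 → r4=56+13=69
ADD r5, r5, #3 → r5=13+3=16
CMP r5, #19  (cmp 16,19)
BLT body: taken
XOR r4, r4, #6 → r4=69^6=67
ADD r4, r4, #13 → r4=67+13=80
ADD r5, r5, #3 → r5=16+3=19
CMP r5, #19  (cmp 19,19)
BLT body: not taken
XOR r4, r4, #3 → r4=80^3=83
halt.
Total executed instructions: 34.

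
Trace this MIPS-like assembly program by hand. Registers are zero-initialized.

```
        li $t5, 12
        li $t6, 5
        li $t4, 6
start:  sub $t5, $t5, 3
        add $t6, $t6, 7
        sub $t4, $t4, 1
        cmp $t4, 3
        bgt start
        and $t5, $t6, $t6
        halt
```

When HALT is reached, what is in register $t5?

li $t5, 12 → $t5=12
li $t6, 5 → $t6=5
li $t4, 6 → $t4=6
sub $t5, $t5, 3 → $t5=12-3=9
add $t6, $t6, 7 → $t6=5+7=12
sub $t4, $t4, 1 → $t4=6-1=5
cmp $t4, 3  (cmp 5,3)
bgt start: taken
sub $t5, $t5, 3 → $t5=9-3=6
add $t6, $t6, 7 → $t6=12+7=19
sub $t4, $t4, 1 → $t4=5-1=4
cmp $t4, 3  (cmp 4,3)
bgt start: taken
sub $t5, $t5, 3 → $t5=6-3=3
add $t6, $t6, 7 → $t6=19+7=26
sub $t4, $t4, 1 → $t4=4-1=3
cmp $t4, 3  (cmp 3,3)
bgt start: not taken
and $t5, $t6, $t6 → $t5=26&26=26
halt.

26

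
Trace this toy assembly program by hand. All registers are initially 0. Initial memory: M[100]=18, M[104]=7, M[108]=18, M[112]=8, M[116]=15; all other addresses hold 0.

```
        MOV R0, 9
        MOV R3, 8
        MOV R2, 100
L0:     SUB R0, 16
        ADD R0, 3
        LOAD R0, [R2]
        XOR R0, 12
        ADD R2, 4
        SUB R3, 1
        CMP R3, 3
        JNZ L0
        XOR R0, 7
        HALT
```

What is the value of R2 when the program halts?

MOV R0, 9 → R0=9
MOV R3, 8 → R3=8
MOV R2, 100 → R2=100
SUB R0, 16 → R0=9-16=-7
ADD R0, 3 → R0=(-7)+3=-4
LOAD R0, [R2] → R0=M[100]=18
XOR R0, 12 → R0=18^12=30
ADD R2, 4 → R2=100+4=104
SUB R3, 1 → R3=8-1=7
CMP R3, 3  (cmp 7,3)
JNZ L0: taken
SUB R0, 16 → R0=30-16=14
ADD R0, 3 → R0=14+3=17
LOAD R0, [R2] → R0=M[104]=7
XOR R0, 12 → R0=7^12=11
ADD R2, 4 → R2=104+4=108
SUB R3, 1 → R3=7-1=6
CMP R3, 3  (cmp 6,3)
JNZ L0: taken
SUB R0, 16 → R0=11-16=-5
ADD R0, 3 → R0=(-5)+3=-2
LOAD R0, [R2] → R0=M[108]=18
XOR R0, 12 → R0=18^12=30
ADD R2, 4 → R2=108+4=112
SUB R3, 1 → R3=6-1=5
CMP R3, 3  (cmp 5,3)
JNZ L0: taken
SUB R0, 16 → R0=30-16=14
ADD R0, 3 → R0=14+3=17
LOAD R0, [R2] → R0=M[112]=8
XOR R0, 12 → R0=8^12=4
ADD R2, 4 → R2=112+4=116
SUB R3, 1 → R3=5-1=4
CMP R3, 3  (cmp 4,3)
JNZ L0: taken
SUB R0, 16 → R0=4-16=-12
ADD R0, 3 → R0=(-12)+3=-9
LOAD R0, [R2] → R0=M[116]=15
XOR R0, 12 → R0=15^12=3
ADD R2, 4 → R2=116+4=120
SUB R3, 1 → R3=4-1=3
CMP R3, 3  (cmp 3,3)
JNZ L0: not taken
XOR R0, 7 → R0=3^7=4
halt.

120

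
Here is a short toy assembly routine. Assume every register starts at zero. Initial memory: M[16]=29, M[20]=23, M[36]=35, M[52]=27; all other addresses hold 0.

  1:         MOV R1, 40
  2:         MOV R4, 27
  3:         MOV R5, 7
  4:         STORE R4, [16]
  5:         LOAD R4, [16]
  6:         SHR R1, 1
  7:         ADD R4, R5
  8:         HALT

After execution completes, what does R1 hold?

after MOV R1, 40: R1=40
after MOV R4, 27: R4=27
after MOV R5, 7: R5=7
STORE R4, [16] → M[16]=27
after LOAD R4, [16]: R4=M[16]=27
after SHR R1, 1: R1=40>>1=20
after ADD R4, R5: R4=27+7=34
halt.

20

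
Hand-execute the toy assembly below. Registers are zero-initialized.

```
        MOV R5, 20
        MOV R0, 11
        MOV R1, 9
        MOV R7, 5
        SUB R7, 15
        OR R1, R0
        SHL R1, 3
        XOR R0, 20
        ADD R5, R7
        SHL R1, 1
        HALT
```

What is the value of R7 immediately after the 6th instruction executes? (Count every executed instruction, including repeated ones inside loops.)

MOV R5, 20 → R5=20
MOV R0, 11 → R0=11
MOV R1, 9 → R1=9
MOV R7, 5 → R7=5
SUB R7, 15 → R7=5-15=-10
OR R1, R0 → R1=9|11=11
After step 6: R7 = -10.

-10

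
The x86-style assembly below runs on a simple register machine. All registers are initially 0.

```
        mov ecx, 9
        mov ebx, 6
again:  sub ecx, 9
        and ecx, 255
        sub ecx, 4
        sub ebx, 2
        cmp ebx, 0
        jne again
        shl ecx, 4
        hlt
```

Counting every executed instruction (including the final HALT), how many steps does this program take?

22

after mov ecx, 9: ecx=9
after mov ebx, 6: ebx=6
after sub ecx, 9: ecx=9-9=0
after and ecx, 255: ecx=0&255=0
after sub ecx, 4: ecx=0-4=-4
after sub ebx, 2: ebx=6-2=4
cmp ebx, 0  (cmp 4,0)
jne again: taken
after sub ecx, 9: ecx=(-4)-9=-13
after and ecx, 255: ecx=(-13)&255=243
after sub ecx, 4: ecx=243-4=239
after sub ebx, 2: ebx=4-2=2
cmp ebx, 0  (cmp 2,0)
jne again: taken
after sub ecx, 9: ecx=239-9=230
after and ecx, 255: ecx=230&255=230
after sub ecx, 4: ecx=230-4=226
after sub ebx, 2: ebx=2-2=0
cmp ebx, 0  (cmp 0,0)
jne again: not taken
after shl ecx, 4: ecx=226<<4=3616
halt.
Total executed instructions: 22.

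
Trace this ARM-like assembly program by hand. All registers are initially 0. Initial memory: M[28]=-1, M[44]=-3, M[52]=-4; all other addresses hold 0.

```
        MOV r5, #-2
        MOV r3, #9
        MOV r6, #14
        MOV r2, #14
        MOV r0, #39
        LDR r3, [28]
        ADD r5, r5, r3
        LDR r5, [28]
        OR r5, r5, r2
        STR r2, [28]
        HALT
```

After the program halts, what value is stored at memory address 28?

14

r5=-2
r3=9
r6=14
r2=14
r0=39
r3=M[28]=-1
r5=(-2)+(-1)=-3
r5=M[28]=-1
r5=(-1)|14=-1
STR r2, [28] → M[28]=14
halt.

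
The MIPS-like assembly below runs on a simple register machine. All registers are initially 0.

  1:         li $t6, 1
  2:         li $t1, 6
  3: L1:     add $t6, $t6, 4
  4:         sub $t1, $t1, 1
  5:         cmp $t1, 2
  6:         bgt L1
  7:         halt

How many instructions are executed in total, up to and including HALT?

after li $t6, 1: $t6=1
after li $t1, 6: $t1=6
after add $t6, $t6, 4: $t6=1+4=5
after sub $t1, $t1, 1: $t1=6-1=5
cmp $t1, 2  (cmp 5,2)
bgt L1: taken
after add $t6, $t6, 4: $t6=5+4=9
after sub $t1, $t1, 1: $t1=5-1=4
cmp $t1, 2  (cmp 4,2)
bgt L1: taken
after add $t6, $t6, 4: $t6=9+4=13
after sub $t1, $t1, 1: $t1=4-1=3
cmp $t1, 2  (cmp 3,2)
bgt L1: taken
after add $t6, $t6, 4: $t6=13+4=17
after sub $t1, $t1, 1: $t1=3-1=2
cmp $t1, 2  (cmp 2,2)
bgt L1: not taken
halt.
Total executed instructions: 19.

19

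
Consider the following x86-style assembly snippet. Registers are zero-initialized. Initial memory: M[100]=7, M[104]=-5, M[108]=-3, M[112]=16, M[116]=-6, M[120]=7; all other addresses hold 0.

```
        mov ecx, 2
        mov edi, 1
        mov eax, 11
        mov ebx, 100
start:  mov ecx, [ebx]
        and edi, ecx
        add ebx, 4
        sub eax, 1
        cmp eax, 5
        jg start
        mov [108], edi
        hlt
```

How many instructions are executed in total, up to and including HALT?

after mov ecx, 2: ecx=2
after mov edi, 1: edi=1
after mov eax, 11: eax=11
after mov ebx, 100: ebx=100
after mov ecx, [ebx]: ecx=M[100]=7
after and edi, ecx: edi=1&7=1
after add ebx, 4: ebx=100+4=104
after sub eax, 1: eax=11-1=10
cmp eax, 5  (cmp 10,5)
jg start: taken
after mov ecx, [ebx]: ecx=M[104]=-5
after and edi, ecx: edi=1&(-5)=1
after add ebx, 4: ebx=104+4=108
after sub eax, 1: eax=10-1=9
cmp eax, 5  (cmp 9,5)
jg start: taken
after mov ecx, [ebx]: ecx=M[108]=-3
after and edi, ecx: edi=1&(-3)=1
after add ebx, 4: ebx=108+4=112
after sub eax, 1: eax=9-1=8
cmp eax, 5  (cmp 8,5)
jg start: taken
after mov ecx, [ebx]: ecx=M[112]=16
after and edi, ecx: edi=1&16=0
after add ebx, 4: ebx=112+4=116
after sub eax, 1: eax=8-1=7
cmp eax, 5  (cmp 7,5)
jg start: taken
after mov ecx, [ebx]: ecx=M[116]=-6
after and edi, ecx: edi=0&(-6)=0
after add ebx, 4: ebx=116+4=120
after sub eax, 1: eax=7-1=6
cmp eax, 5  (cmp 6,5)
jg start: taken
after mov ecx, [ebx]: ecx=M[120]=7
after and edi, ecx: edi=0&7=0
after add ebx, 4: ebx=120+4=124
after sub eax, 1: eax=6-1=5
cmp eax, 5  (cmp 5,5)
jg start: not taken
mov [108], edi → M[108]=0
halt.
Total executed instructions: 42.

42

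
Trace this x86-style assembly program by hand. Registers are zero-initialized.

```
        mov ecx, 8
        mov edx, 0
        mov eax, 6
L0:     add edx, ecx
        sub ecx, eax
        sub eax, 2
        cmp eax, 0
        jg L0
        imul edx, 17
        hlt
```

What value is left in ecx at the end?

-4

mov ecx, 8 → ecx=8
mov edx, 0 → edx=0
mov eax, 6 → eax=6
add edx, ecx → edx=0+8=8
sub ecx, eax → ecx=8-6=2
sub eax, 2 → eax=6-2=4
cmp eax, 0  (cmp 4,0)
jg L0: taken
add edx, ecx → edx=8+2=10
sub ecx, eax → ecx=2-4=-2
sub eax, 2 → eax=4-2=2
cmp eax, 0  (cmp 2,0)
jg L0: taken
add edx, ecx → edx=10+(-2)=8
sub ecx, eax → ecx=(-2)-2=-4
sub eax, 2 → eax=2-2=0
cmp eax, 0  (cmp 0,0)
jg L0: not taken
imul edx, 17 → edx=8*17=136
halt.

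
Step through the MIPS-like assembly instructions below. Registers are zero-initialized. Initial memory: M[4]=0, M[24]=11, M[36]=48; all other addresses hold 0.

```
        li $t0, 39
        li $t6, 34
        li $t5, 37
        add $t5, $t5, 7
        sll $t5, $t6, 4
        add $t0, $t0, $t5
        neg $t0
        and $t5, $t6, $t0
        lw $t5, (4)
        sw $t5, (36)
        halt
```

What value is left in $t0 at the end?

-583

li $t0, 39 → $t0=39
li $t6, 34 → $t6=34
li $t5, 37 → $t5=37
add $t5, $t5, 7 → $t5=37+7=44
sll $t5, $t6, 4 → $t5=34<<4=544
add $t0, $t0, $t5 → $t0=39+544=583
neg $t0 → $t0=-(583)=-583
and $t5, $t6, $t0 → $t5=34&(-583)=32
lw $t5, (4) → $t5=M[4]=0
sw $t5, (36) → M[36]=0
halt.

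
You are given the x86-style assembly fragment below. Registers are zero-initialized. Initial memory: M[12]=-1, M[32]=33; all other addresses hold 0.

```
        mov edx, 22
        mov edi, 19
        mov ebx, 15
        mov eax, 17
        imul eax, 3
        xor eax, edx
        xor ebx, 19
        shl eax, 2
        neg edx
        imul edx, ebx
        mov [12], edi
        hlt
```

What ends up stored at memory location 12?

19

after mov edx, 22: edx=22
after mov edi, 19: edi=19
after mov ebx, 15: ebx=15
after mov eax, 17: eax=17
after imul eax, 3: eax=17*3=51
after xor eax, edx: eax=51^22=37
after xor ebx, 19: ebx=15^19=28
after shl eax, 2: eax=37<<2=148
after neg edx: edx=-(22)=-22
after imul edx, ebx: edx=(-22)*28=-616
mov [12], edi → M[12]=19
halt.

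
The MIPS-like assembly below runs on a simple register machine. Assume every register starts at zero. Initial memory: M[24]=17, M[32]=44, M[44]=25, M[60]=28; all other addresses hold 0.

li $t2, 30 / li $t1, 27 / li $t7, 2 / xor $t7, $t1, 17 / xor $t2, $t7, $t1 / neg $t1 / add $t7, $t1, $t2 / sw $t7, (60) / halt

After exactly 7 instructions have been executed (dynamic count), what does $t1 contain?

li $t2, 30 → $t2=30
li $t1, 27 → $t1=27
li $t7, 2 → $t7=2
xor $t7, $t1, 17 → $t7=27^17=10
xor $t2, $t7, $t1 → $t2=10^27=17
neg $t1 → $t1=-(27)=-27
add $t7, $t1, $t2 → $t7=(-27)+17=-10
After step 7: $t1 = -27.

-27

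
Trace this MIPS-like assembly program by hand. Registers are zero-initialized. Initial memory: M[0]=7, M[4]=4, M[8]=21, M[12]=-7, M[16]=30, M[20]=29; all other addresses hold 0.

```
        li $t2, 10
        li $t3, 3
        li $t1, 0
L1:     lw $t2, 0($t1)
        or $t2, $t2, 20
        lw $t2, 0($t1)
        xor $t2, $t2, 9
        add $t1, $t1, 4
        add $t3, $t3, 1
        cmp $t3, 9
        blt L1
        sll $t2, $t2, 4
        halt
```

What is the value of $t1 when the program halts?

24

$t2=10
$t3=3
$t1=0
$t2=M[0]=7
$t2=7|20=23
$t2=M[0]=7
$t2=7^9=14
$t1=0+4=4
$t3=3+1=4
cmp $t3, 9  (cmp 4,9)
blt L1: taken
$t2=M[4]=4
$t2=4|20=20
$t2=M[4]=4
$t2=4^9=13
$t1=4+4=8
$t3=4+1=5
cmp $t3, 9  (cmp 5,9)
blt L1: taken
$t2=M[8]=21
$t2=21|20=21
$t2=M[8]=21
$t2=21^9=28
$t1=8+4=12
$t3=5+1=6
cmp $t3, 9  (cmp 6,9)
blt L1: taken
$t2=M[12]=-7
$t2=(-7)|20=-3
$t2=M[12]=-7
$t2=(-7)^9=-16
$t1=12+4=16
$t3=6+1=7
cmp $t3, 9  (cmp 7,9)
blt L1: taken
$t2=M[16]=30
$t2=30|20=30
$t2=M[16]=30
$t2=30^9=23
$t1=16+4=20
$t3=7+1=8
cmp $t3, 9  (cmp 8,9)
blt L1: taken
$t2=M[20]=29
$t2=29|20=29
$t2=M[20]=29
$t2=29^9=20
$t1=20+4=24
$t3=8+1=9
cmp $t3, 9  (cmp 9,9)
blt L1: not taken
$t2=20<<4=320
halt.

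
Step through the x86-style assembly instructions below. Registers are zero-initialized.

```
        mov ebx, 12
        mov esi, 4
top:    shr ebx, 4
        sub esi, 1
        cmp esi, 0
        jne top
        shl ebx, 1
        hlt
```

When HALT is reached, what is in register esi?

0

after mov ebx, 12: ebx=12
after mov esi, 4: esi=4
after shr ebx, 4: ebx=12>>4=0
after sub esi, 1: esi=4-1=3
cmp esi, 0  (cmp 3,0)
jne top: taken
after shr ebx, 4: ebx=0>>4=0
after sub esi, 1: esi=3-1=2
cmp esi, 0  (cmp 2,0)
jne top: taken
after shr ebx, 4: ebx=0>>4=0
after sub esi, 1: esi=2-1=1
cmp esi, 0  (cmp 1,0)
jne top: taken
after shr ebx, 4: ebx=0>>4=0
after sub esi, 1: esi=1-1=0
cmp esi, 0  (cmp 0,0)
jne top: not taken
after shl ebx, 1: ebx=0<<1=0
halt.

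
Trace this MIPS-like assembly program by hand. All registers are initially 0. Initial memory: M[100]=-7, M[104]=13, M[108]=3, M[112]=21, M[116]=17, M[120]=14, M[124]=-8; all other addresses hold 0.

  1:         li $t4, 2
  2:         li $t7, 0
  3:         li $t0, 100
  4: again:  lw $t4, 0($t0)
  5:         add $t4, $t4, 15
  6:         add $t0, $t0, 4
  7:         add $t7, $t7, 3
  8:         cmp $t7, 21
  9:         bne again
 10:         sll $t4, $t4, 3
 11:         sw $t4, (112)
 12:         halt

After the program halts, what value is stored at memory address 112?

$t4=2
$t7=0
$t0=100
$t4=M[100]=-7
$t4=(-7)+15=8
$t0=100+4=104
$t7=0+3=3
cmp $t7, 21  (cmp 3,21)
bne again: taken
$t4=M[104]=13
$t4=13+15=28
$t0=104+4=108
$t7=3+3=6
cmp $t7, 21  (cmp 6,21)
bne again: taken
$t4=M[108]=3
$t4=3+15=18
$t0=108+4=112
$t7=6+3=9
cmp $t7, 21  (cmp 9,21)
bne again: taken
$t4=M[112]=21
$t4=21+15=36
$t0=112+4=116
$t7=9+3=12
cmp $t7, 21  (cmp 12,21)
bne again: taken
$t4=M[116]=17
$t4=17+15=32
$t0=116+4=120
$t7=12+3=15
cmp $t7, 21  (cmp 15,21)
bne again: taken
$t4=M[120]=14
$t4=14+15=29
$t0=120+4=124
$t7=15+3=18
cmp $t7, 21  (cmp 18,21)
bne again: taken
$t4=M[124]=-8
$t4=(-8)+15=7
$t0=124+4=128
$t7=18+3=21
cmp $t7, 21  (cmp 21,21)
bne again: not taken
$t4=7<<3=56
sw $t4, (112) → M[112]=56
halt.

56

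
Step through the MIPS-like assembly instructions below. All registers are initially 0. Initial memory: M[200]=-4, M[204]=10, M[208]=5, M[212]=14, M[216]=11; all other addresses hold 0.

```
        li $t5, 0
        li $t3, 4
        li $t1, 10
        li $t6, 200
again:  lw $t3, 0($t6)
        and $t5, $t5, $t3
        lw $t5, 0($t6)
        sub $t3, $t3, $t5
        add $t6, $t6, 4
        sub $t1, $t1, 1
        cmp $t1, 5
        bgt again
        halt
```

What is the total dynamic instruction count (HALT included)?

li $t5, 0 → $t5=0
li $t3, 4 → $t3=4
li $t1, 10 → $t1=10
li $t6, 200 → $t6=200
lw $t3, 0($t6) → $t3=M[200]=-4
and $t5, $t5, $t3 → $t5=0&(-4)=0
lw $t5, 0($t6) → $t5=M[200]=-4
sub $t3, $t3, $t5 → $t3=(-4)-(-4)=0
add $t6, $t6, 4 → $t6=200+4=204
sub $t1, $t1, 1 → $t1=10-1=9
cmp $t1, 5  (cmp 9,5)
bgt again: taken
lw $t3, 0($t6) → $t3=M[204]=10
and $t5, $t5, $t3 → $t5=(-4)&10=8
lw $t5, 0($t6) → $t5=M[204]=10
sub $t3, $t3, $t5 → $t3=10-10=0
add $t6, $t6, 4 → $t6=204+4=208
sub $t1, $t1, 1 → $t1=9-1=8
cmp $t1, 5  (cmp 8,5)
bgt again: taken
lw $t3, 0($t6) → $t3=M[208]=5
and $t5, $t5, $t3 → $t5=10&5=0
lw $t5, 0($t6) → $t5=M[208]=5
sub $t3, $t3, $t5 → $t3=5-5=0
add $t6, $t6, 4 → $t6=208+4=212
sub $t1, $t1, 1 → $t1=8-1=7
cmp $t1, 5  (cmp 7,5)
bgt again: taken
lw $t3, 0($t6) → $t3=M[212]=14
and $t5, $t5, $t3 → $t5=5&14=4
lw $t5, 0($t6) → $t5=M[212]=14
sub $t3, $t3, $t5 → $t3=14-14=0
add $t6, $t6, 4 → $t6=212+4=216
sub $t1, $t1, 1 → $t1=7-1=6
cmp $t1, 5  (cmp 6,5)
bgt again: taken
lw $t3, 0($t6) → $t3=M[216]=11
and $t5, $t5, $t3 → $t5=14&11=10
lw $t5, 0($t6) → $t5=M[216]=11
sub $t3, $t3, $t5 → $t3=11-11=0
add $t6, $t6, 4 → $t6=216+4=220
sub $t1, $t1, 1 → $t1=6-1=5
cmp $t1, 5  (cmp 5,5)
bgt again: not taken
halt.
Total executed instructions: 45.

45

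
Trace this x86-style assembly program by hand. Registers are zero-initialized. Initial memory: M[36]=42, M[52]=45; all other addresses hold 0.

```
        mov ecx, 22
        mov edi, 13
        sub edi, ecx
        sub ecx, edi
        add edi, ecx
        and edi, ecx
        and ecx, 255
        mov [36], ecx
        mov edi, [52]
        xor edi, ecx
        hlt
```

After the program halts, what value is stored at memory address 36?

31

after mov ecx, 22: ecx=22
after mov edi, 13: edi=13
after sub edi, ecx: edi=13-22=-9
after sub ecx, edi: ecx=22-(-9)=31
after add edi, ecx: edi=(-9)+31=22
after and edi, ecx: edi=22&31=22
after and ecx, 255: ecx=31&255=31
mov [36], ecx → M[36]=31
after mov edi, [52]: edi=M[52]=45
after xor edi, ecx: edi=45^31=50
halt.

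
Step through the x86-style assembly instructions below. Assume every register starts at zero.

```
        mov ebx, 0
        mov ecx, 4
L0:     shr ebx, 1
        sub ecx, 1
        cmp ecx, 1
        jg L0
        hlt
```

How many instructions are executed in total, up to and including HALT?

15

mov ebx, 0 → ebx=0
mov ecx, 4 → ecx=4
shr ebx, 1 → ebx=0>>1=0
sub ecx, 1 → ecx=4-1=3
cmp ecx, 1  (cmp 3,1)
jg L0: taken
shr ebx, 1 → ebx=0>>1=0
sub ecx, 1 → ecx=3-1=2
cmp ecx, 1  (cmp 2,1)
jg L0: taken
shr ebx, 1 → ebx=0>>1=0
sub ecx, 1 → ecx=2-1=1
cmp ecx, 1  (cmp 1,1)
jg L0: not taken
halt.
Total executed instructions: 15.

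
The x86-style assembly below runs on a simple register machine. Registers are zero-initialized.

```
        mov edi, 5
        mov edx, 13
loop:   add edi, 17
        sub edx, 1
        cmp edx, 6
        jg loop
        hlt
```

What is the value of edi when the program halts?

after mov edi, 5: edi=5
after mov edx, 13: edx=13
after add edi, 17: edi=5+17=22
after sub edx, 1: edx=13-1=12
cmp edx, 6  (cmp 12,6)
jg loop: taken
after add edi, 17: edi=22+17=39
after sub edx, 1: edx=12-1=11
cmp edx, 6  (cmp 11,6)
jg loop: taken
after add edi, 17: edi=39+17=56
after sub edx, 1: edx=11-1=10
cmp edx, 6  (cmp 10,6)
jg loop: taken
after add edi, 17: edi=56+17=73
after sub edx, 1: edx=10-1=9
cmp edx, 6  (cmp 9,6)
jg loop: taken
after add edi, 17: edi=73+17=90
after sub edx, 1: edx=9-1=8
cmp edx, 6  (cmp 8,6)
jg loop: taken
after add edi, 17: edi=90+17=107
after sub edx, 1: edx=8-1=7
cmp edx, 6  (cmp 7,6)
jg loop: taken
after add edi, 17: edi=107+17=124
after sub edx, 1: edx=7-1=6
cmp edx, 6  (cmp 6,6)
jg loop: not taken
halt.

124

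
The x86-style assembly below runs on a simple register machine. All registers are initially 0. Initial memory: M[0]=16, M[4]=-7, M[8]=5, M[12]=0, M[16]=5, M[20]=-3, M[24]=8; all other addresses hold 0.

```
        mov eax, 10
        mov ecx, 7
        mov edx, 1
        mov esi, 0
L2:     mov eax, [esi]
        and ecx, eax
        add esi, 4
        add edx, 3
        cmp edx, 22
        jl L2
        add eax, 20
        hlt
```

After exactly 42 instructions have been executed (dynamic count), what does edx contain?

eax=10
ecx=7
edx=1
esi=0
eax=M[0]=16
ecx=7&16=0
esi=0+4=4
edx=1+3=4
cmp edx, 22  (cmp 4,22)
jl L2: taken
eax=M[4]=-7
ecx=0&(-7)=0
esi=4+4=8
edx=4+3=7
cmp edx, 22  (cmp 7,22)
jl L2: taken
eax=M[8]=5
ecx=0&5=0
esi=8+4=12
edx=7+3=10
cmp edx, 22  (cmp 10,22)
jl L2: taken
eax=M[12]=0
ecx=0&0=0
esi=12+4=16
edx=10+3=13
cmp edx, 22  (cmp 13,22)
jl L2: taken
eax=M[16]=5
ecx=0&5=0
esi=16+4=20
edx=13+3=16
cmp edx, 22  (cmp 16,22)
jl L2: taken
eax=M[20]=-3
ecx=0&(-3)=0
esi=20+4=24
edx=16+3=19
cmp edx, 22  (cmp 19,22)
jl L2: taken
eax=M[24]=8
ecx=0&8=0
After step 42: edx = 19.

19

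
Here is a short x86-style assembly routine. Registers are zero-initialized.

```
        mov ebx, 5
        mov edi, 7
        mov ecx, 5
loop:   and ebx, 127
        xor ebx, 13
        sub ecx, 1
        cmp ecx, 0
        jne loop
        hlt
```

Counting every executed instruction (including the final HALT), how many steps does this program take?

29

mov ebx, 5 → ebx=5
mov edi, 7 → edi=7
mov ecx, 5 → ecx=5
and ebx, 127 → ebx=5&127=5
xor ebx, 13 → ebx=5^13=8
sub ecx, 1 → ecx=5-1=4
cmp ecx, 0  (cmp 4,0)
jne loop: taken
and ebx, 127 → ebx=8&127=8
xor ebx, 13 → ebx=8^13=5
sub ecx, 1 → ecx=4-1=3
cmp ecx, 0  (cmp 3,0)
jne loop: taken
and ebx, 127 → ebx=5&127=5
xor ebx, 13 → ebx=5^13=8
sub ecx, 1 → ecx=3-1=2
cmp ecx, 0  (cmp 2,0)
jne loop: taken
and ebx, 127 → ebx=8&127=8
xor ebx, 13 → ebx=8^13=5
sub ecx, 1 → ecx=2-1=1
cmp ecx, 0  (cmp 1,0)
jne loop: taken
and ebx, 127 → ebx=5&127=5
xor ebx, 13 → ebx=5^13=8
sub ecx, 1 → ecx=1-1=0
cmp ecx, 0  (cmp 0,0)
jne loop: not taken
halt.
Total executed instructions: 29.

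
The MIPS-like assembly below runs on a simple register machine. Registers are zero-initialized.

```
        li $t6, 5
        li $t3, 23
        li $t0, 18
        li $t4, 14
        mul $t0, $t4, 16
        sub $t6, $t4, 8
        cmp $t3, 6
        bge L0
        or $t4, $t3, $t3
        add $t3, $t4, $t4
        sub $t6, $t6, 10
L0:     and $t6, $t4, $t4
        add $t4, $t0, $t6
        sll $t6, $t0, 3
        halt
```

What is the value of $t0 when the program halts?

224

after li $t6, 5: $t6=5
after li $t3, 23: $t3=23
after li $t0, 18: $t0=18
after li $t4, 14: $t4=14
after mul $t0, $t4, 16: $t0=14*16=224
after sub $t6, $t4, 8: $t6=14-8=6
cmp $t3, 6  (cmp 23,6)
bge L0: taken
after and $t6, $t4, $t4: $t6=14&14=14
after add $t4, $t0, $t6: $t4=224+14=238
after sll $t6, $t0, 3: $t6=224<<3=1792
halt.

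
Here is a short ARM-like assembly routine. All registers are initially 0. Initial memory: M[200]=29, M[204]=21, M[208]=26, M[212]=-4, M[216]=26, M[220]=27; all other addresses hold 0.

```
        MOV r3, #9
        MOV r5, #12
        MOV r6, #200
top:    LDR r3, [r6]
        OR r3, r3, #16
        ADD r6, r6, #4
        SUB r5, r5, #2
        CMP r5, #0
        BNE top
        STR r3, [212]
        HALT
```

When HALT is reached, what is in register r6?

224

MOV r3, #9 → r3=9
MOV r5, #12 → r5=12
MOV r6, #200 → r6=200
LDR r3, [r6] → r3=M[200]=29
OR r3, r3, #16 → r3=29|16=29
ADD r6, r6, #4 → r6=200+4=204
SUB r5, r5, #2 → r5=12-2=10
CMP r5, #0  (cmp 10,0)
BNE top: taken
LDR r3, [r6] → r3=M[204]=21
OR r3, r3, #16 → r3=21|16=21
ADD r6, r6, #4 → r6=204+4=208
SUB r5, r5, #2 → r5=10-2=8
CMP r5, #0  (cmp 8,0)
BNE top: taken
LDR r3, [r6] → r3=M[208]=26
OR r3, r3, #16 → r3=26|16=26
ADD r6, r6, #4 → r6=208+4=212
SUB r5, r5, #2 → r5=8-2=6
CMP r5, #0  (cmp 6,0)
BNE top: taken
LDR r3, [r6] → r3=M[212]=-4
OR r3, r3, #16 → r3=(-4)|16=-4
ADD r6, r6, #4 → r6=212+4=216
SUB r5, r5, #2 → r5=6-2=4
CMP r5, #0  (cmp 4,0)
BNE top: taken
LDR r3, [r6] → r3=M[216]=26
OR r3, r3, #16 → r3=26|16=26
ADD r6, r6, #4 → r6=216+4=220
SUB r5, r5, #2 → r5=4-2=2
CMP r5, #0  (cmp 2,0)
BNE top: taken
LDR r3, [r6] → r3=M[220]=27
OR r3, r3, #16 → r3=27|16=27
ADD r6, r6, #4 → r6=220+4=224
SUB r5, r5, #2 → r5=2-2=0
CMP r5, #0  (cmp 0,0)
BNE top: not taken
STR r3, [212] → M[212]=27
halt.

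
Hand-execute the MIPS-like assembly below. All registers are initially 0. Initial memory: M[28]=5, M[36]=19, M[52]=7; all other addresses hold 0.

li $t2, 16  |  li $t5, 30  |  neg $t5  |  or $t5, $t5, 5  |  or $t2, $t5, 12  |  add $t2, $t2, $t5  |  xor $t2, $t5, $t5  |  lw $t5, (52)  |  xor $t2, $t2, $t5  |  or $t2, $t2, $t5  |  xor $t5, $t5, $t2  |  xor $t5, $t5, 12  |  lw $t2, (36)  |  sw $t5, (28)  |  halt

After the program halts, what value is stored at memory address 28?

12

$t2=16
$t5=30
$t5=-(30)=-30
$t5=(-30)|5=-25
$t2=(-25)|12=-17
$t2=(-17)+(-25)=-42
$t2=(-25)^(-25)=0
$t5=M[52]=7
$t2=0^7=7
$t2=7|7=7
$t5=7^7=0
$t5=0^12=12
$t2=M[36]=19
sw $t5, (28) → M[28]=12
halt.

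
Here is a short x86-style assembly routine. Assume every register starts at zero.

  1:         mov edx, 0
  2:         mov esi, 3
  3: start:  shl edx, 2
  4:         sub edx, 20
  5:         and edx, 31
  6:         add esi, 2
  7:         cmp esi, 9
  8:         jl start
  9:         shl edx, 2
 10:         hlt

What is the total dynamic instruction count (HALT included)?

22

after mov edx, 0: edx=0
after mov esi, 3: esi=3
after shl edx, 2: edx=0<<2=0
after sub edx, 20: edx=0-20=-20
after and edx, 31: edx=(-20)&31=12
after add esi, 2: esi=3+2=5
cmp esi, 9  (cmp 5,9)
jl start: taken
after shl edx, 2: edx=12<<2=48
after sub edx, 20: edx=48-20=28
after and edx, 31: edx=28&31=28
after add esi, 2: esi=5+2=7
cmp esi, 9  (cmp 7,9)
jl start: taken
after shl edx, 2: edx=28<<2=112
after sub edx, 20: edx=112-20=92
after and edx, 31: edx=92&31=28
after add esi, 2: esi=7+2=9
cmp esi, 9  (cmp 9,9)
jl start: not taken
after shl edx, 2: edx=28<<2=112
halt.
Total executed instructions: 22.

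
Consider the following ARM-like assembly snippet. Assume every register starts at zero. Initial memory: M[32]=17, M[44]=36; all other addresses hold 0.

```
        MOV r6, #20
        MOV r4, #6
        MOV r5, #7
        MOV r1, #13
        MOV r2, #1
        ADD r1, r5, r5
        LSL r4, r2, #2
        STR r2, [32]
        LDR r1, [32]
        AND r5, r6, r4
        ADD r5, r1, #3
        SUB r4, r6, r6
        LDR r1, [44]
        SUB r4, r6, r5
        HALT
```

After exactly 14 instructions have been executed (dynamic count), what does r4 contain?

16

after MOV r6, #20: r6=20
after MOV r4, #6: r4=6
after MOV r5, #7: r5=7
after MOV r1, #13: r1=13
after MOV r2, #1: r2=1
after ADD r1, r5, r5: r1=7+7=14
after LSL r4, r2, #2: r4=1<<2=4
STR r2, [32] → M[32]=1
after LDR r1, [32]: r1=M[32]=1
after AND r5, r6, r4: r5=20&4=4
after ADD r5, r1, #3: r5=1+3=4
after SUB r4, r6, r6: r4=20-20=0
after LDR r1, [44]: r1=M[44]=36
after SUB r4, r6, r5: r4=20-4=16
After step 14: r4 = 16.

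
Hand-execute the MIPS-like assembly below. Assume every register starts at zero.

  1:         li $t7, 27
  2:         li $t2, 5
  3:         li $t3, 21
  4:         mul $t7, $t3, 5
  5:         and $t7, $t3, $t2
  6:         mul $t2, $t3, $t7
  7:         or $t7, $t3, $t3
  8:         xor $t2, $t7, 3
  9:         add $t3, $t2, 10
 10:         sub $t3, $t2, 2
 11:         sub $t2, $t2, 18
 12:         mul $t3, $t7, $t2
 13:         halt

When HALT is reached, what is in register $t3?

84

$t7=27
$t2=5
$t3=21
$t7=21*5=105
$t7=21&5=5
$t2=21*5=105
$t7=21|21=21
$t2=21^3=22
$t3=22+10=32
$t3=22-2=20
$t2=22-18=4
$t3=21*4=84
halt.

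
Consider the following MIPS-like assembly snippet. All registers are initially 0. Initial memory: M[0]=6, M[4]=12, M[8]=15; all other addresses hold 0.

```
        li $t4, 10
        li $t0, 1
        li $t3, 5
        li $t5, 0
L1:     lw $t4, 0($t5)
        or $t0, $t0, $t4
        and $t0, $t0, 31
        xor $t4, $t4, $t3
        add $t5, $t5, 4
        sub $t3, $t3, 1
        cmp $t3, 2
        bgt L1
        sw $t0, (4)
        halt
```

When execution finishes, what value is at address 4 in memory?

15

$t4=10
$t0=1
$t3=5
$t5=0
$t4=M[0]=6
$t0=1|6=7
$t0=7&31=7
$t4=6^5=3
$t5=0+4=4
$t3=5-1=4
cmp $t3, 2  (cmp 4,2)
bgt L1: taken
$t4=M[4]=12
$t0=7|12=15
$t0=15&31=15
$t4=12^4=8
$t5=4+4=8
$t3=4-1=3
cmp $t3, 2  (cmp 3,2)
bgt L1: taken
$t4=M[8]=15
$t0=15|15=15
$t0=15&31=15
$t4=15^3=12
$t5=8+4=12
$t3=3-1=2
cmp $t3, 2  (cmp 2,2)
bgt L1: not taken
sw $t0, (4) → M[4]=15
halt.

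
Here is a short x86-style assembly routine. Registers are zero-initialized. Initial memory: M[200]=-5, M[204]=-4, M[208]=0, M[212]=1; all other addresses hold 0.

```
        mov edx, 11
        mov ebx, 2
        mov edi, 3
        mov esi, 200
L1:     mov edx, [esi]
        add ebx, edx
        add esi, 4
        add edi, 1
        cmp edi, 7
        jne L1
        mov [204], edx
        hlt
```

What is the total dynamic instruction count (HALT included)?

edx=11
ebx=2
edi=3
esi=200
edx=M[200]=-5
ebx=2+(-5)=-3
esi=200+4=204
edi=3+1=4
cmp edi, 7  (cmp 4,7)
jne L1: taken
edx=M[204]=-4
ebx=(-3)+(-4)=-7
esi=204+4=208
edi=4+1=5
cmp edi, 7  (cmp 5,7)
jne L1: taken
edx=M[208]=0
ebx=(-7)+0=-7
esi=208+4=212
edi=5+1=6
cmp edi, 7  (cmp 6,7)
jne L1: taken
edx=M[212]=1
ebx=(-7)+1=-6
esi=212+4=216
edi=6+1=7
cmp edi, 7  (cmp 7,7)
jne L1: not taken
mov [204], edx → M[204]=1
halt.
Total executed instructions: 30.

30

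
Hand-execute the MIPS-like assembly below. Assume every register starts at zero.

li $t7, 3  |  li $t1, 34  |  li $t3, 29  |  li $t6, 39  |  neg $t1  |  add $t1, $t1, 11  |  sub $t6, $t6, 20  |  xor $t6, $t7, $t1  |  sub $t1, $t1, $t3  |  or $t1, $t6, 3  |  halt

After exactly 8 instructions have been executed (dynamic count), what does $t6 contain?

-22

li $t7, 3 → $t7=3
li $t1, 34 → $t1=34
li $t3, 29 → $t3=29
li $t6, 39 → $t6=39
neg $t1 → $t1=-(34)=-34
add $t1, $t1, 11 → $t1=(-34)+11=-23
sub $t6, $t6, 20 → $t6=39-20=19
xor $t6, $t7, $t1 → $t6=3^(-23)=-22
After step 8: $t6 = -22.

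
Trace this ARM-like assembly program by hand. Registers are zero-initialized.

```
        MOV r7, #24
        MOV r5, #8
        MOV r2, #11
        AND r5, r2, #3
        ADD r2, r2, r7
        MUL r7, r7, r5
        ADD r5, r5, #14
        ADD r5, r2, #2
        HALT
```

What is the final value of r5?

r7=24
r5=8
r2=11
r5=11&3=3
r2=11+24=35
r7=24*3=72
r5=3+14=17
r5=35+2=37
halt.

37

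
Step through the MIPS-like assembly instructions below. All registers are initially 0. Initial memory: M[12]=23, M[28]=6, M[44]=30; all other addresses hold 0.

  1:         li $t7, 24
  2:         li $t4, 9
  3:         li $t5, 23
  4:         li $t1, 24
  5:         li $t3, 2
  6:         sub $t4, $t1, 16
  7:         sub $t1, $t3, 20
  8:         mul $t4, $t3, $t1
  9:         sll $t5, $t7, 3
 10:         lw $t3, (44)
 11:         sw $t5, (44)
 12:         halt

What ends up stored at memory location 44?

192

after li $t7, 24: $t7=24
after li $t4, 9: $t4=9
after li $t5, 23: $t5=23
after li $t1, 24: $t1=24
after li $t3, 2: $t3=2
after sub $t4, $t1, 16: $t4=24-16=8
after sub $t1, $t3, 20: $t1=2-20=-18
after mul $t4, $t3, $t1: $t4=2*(-18)=-36
after sll $t5, $t7, 3: $t5=24<<3=192
after lw $t3, (44): $t3=M[44]=30
sw $t5, (44) → M[44]=192
halt.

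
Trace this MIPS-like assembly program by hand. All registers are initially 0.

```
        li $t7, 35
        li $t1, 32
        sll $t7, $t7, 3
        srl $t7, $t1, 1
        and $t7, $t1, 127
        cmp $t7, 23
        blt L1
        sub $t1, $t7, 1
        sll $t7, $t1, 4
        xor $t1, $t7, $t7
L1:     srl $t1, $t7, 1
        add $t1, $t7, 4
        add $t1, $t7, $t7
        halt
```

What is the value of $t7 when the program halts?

496

after li $t7, 35: $t7=35
after li $t1, 32: $t1=32
after sll $t7, $t7, 3: $t7=35<<3=280
after srl $t7, $t1, 1: $t7=32>>1=16
after and $t7, $t1, 127: $t7=32&127=32
cmp $t7, 23  (cmp 32,23)
blt L1: not taken
after sub $t1, $t7, 1: $t1=32-1=31
after sll $t7, $t1, 4: $t7=31<<4=496
after xor $t1, $t7, $t7: $t1=496^496=0
after srl $t1, $t7, 1: $t1=496>>1=248
after add $t1, $t7, 4: $t1=496+4=500
after add $t1, $t7, $t7: $t1=496+496=992
halt.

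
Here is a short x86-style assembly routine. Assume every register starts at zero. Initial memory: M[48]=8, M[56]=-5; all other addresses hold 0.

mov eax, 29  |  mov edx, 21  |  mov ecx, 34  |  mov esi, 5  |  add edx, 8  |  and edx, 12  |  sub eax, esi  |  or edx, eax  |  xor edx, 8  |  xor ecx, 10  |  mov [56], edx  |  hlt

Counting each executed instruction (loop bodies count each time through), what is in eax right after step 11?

eax=29
edx=21
ecx=34
esi=5
edx=21+8=29
edx=29&12=12
eax=29-5=24
edx=12|24=28
edx=28^8=20
ecx=34^10=40
mov [56], edx → M[56]=20
After step 11: eax = 24.

24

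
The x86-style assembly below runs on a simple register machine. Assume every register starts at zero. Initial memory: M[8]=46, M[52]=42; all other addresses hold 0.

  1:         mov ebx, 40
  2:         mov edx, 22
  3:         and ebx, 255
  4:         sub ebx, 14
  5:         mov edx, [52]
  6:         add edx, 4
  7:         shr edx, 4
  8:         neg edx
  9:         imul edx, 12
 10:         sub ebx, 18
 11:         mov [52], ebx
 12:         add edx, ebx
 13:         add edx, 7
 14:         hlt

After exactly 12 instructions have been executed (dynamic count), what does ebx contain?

8

ebx=40
edx=22
ebx=40&255=40
ebx=40-14=26
edx=M[52]=42
edx=42+4=46
edx=46>>4=2
edx=-(2)=-2
edx=(-2)*12=-24
ebx=26-18=8
mov [52], ebx → M[52]=8
edx=(-24)+8=-16
After step 12: ebx = 8.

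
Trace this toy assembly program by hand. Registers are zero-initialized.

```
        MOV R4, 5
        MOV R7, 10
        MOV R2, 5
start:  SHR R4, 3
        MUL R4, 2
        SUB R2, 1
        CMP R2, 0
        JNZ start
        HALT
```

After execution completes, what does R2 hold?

0

R4=5
R7=10
R2=5
R4=5>>3=0
R4=0*2=0
R2=5-1=4
CMP R2, 0  (cmp 4,0)
JNZ start: taken
R4=0>>3=0
R4=0*2=0
R2=4-1=3
CMP R2, 0  (cmp 3,0)
JNZ start: taken
R4=0>>3=0
R4=0*2=0
R2=3-1=2
CMP R2, 0  (cmp 2,0)
JNZ start: taken
R4=0>>3=0
R4=0*2=0
R2=2-1=1
CMP R2, 0  (cmp 1,0)
JNZ start: taken
R4=0>>3=0
R4=0*2=0
R2=1-1=0
CMP R2, 0  (cmp 0,0)
JNZ start: not taken
halt.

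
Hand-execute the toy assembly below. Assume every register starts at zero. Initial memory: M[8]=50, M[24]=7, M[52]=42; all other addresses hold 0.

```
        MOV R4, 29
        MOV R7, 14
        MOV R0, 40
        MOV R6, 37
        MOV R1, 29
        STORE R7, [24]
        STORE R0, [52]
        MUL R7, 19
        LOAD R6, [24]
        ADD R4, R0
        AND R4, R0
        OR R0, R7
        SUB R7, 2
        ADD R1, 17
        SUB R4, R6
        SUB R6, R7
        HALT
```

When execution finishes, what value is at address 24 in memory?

14

after MOV R4, 29: R4=29
after MOV R7, 14: R7=14
after MOV R0, 40: R0=40
after MOV R6, 37: R6=37
after MOV R1, 29: R1=29
STORE R7, [24] → M[24]=14
STORE R0, [52] → M[52]=40
after MUL R7, 19: R7=14*19=266
after LOAD R6, [24]: R6=M[24]=14
after ADD R4, R0: R4=29+40=69
after AND R4, R0: R4=69&40=0
after OR R0, R7: R0=40|266=298
after SUB R7, 2: R7=266-2=264
after ADD R1, 17: R1=29+17=46
after SUB R4, R6: R4=0-14=-14
after SUB R6, R7: R6=14-264=-250
halt.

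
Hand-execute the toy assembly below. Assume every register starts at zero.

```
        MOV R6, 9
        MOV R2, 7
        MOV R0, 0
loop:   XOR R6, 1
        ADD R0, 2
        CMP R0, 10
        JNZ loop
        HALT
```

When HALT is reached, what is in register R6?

8

after MOV R6, 9: R6=9
after MOV R2, 7: R2=7
after MOV R0, 0: R0=0
after XOR R6, 1: R6=9^1=8
after ADD R0, 2: R0=0+2=2
CMP R0, 10  (cmp 2,10)
JNZ loop: taken
after XOR R6, 1: R6=8^1=9
after ADD R0, 2: R0=2+2=4
CMP R0, 10  (cmp 4,10)
JNZ loop: taken
after XOR R6, 1: R6=9^1=8
after ADD R0, 2: R0=4+2=6
CMP R0, 10  (cmp 6,10)
JNZ loop: taken
after XOR R6, 1: R6=8^1=9
after ADD R0, 2: R0=6+2=8
CMP R0, 10  (cmp 8,10)
JNZ loop: taken
after XOR R6, 1: R6=9^1=8
after ADD R0, 2: R0=8+2=10
CMP R0, 10  (cmp 10,10)
JNZ loop: not taken
halt.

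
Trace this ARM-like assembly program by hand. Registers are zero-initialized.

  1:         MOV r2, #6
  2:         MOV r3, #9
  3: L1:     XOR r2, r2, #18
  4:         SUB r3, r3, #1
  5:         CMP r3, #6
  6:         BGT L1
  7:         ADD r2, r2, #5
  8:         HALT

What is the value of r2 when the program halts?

MOV r2, #6 → r2=6
MOV r3, #9 → r3=9
XOR r2, r2, #18 → r2=6^18=20
SUB r3, r3, #1 → r3=9-1=8
CMP r3, #6  (cmp 8,6)
BGT L1: taken
XOR r2, r2, #18 → r2=20^18=6
SUB r3, r3, #1 → r3=8-1=7
CMP r3, #6  (cmp 7,6)
BGT L1: taken
XOR r2, r2, #18 → r2=6^18=20
SUB r3, r3, #1 → r3=7-1=6
CMP r3, #6  (cmp 6,6)
BGT L1: not taken
ADD r2, r2, #5 → r2=20+5=25
halt.

25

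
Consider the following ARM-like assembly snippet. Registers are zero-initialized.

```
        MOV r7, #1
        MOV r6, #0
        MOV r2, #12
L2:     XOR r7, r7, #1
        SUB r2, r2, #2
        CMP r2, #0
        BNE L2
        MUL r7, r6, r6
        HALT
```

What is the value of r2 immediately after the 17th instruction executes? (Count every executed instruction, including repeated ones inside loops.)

r7=1
r6=0
r2=12
r7=1^1=0
r2=12-2=10
CMP r2, #0  (cmp 10,0)
BNE L2: taken
r7=0^1=1
r2=10-2=8
CMP r2, #0  (cmp 8,0)
BNE L2: taken
r7=1^1=0
r2=8-2=6
CMP r2, #0  (cmp 6,0)
BNE L2: taken
r7=0^1=1
r2=6-2=4
After step 17: r2 = 4.

4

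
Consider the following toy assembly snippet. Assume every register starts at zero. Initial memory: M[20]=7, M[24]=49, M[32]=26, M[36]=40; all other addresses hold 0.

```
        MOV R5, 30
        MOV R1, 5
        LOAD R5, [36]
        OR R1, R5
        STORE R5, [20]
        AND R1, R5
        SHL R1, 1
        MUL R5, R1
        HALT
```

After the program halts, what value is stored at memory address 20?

R5=30
R1=5
R5=M[36]=40
R1=5|40=45
STORE R5, [20] → M[20]=40
R1=45&40=40
R1=40<<1=80
R5=40*80=3200
halt.

40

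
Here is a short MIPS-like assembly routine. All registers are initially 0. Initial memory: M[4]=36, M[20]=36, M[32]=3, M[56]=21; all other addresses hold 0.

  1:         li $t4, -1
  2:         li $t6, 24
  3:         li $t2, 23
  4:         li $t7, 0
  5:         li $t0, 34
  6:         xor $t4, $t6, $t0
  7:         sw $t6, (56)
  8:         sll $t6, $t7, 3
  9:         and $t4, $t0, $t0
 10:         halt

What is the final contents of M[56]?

li $t4, -1 → $t4=-1
li $t6, 24 → $t6=24
li $t2, 23 → $t2=23
li $t7, 0 → $t7=0
li $t0, 34 → $t0=34
xor $t4, $t6, $t0 → $t4=24^34=58
sw $t6, (56) → M[56]=24
sll $t6, $t7, 3 → $t6=0<<3=0
and $t4, $t0, $t0 → $t4=34&34=34
halt.

24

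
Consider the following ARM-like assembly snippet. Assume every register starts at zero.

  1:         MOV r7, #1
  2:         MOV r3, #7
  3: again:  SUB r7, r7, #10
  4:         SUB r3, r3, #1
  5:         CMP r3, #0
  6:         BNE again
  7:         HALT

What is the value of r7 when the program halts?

-69

r7=1
r3=7
r7=1-10=-9
r3=7-1=6
CMP r3, #0  (cmp 6,0)
BNE again: taken
r7=(-9)-10=-19
r3=6-1=5
CMP r3, #0  (cmp 5,0)
BNE again: taken
r7=(-19)-10=-29
r3=5-1=4
CMP r3, #0  (cmp 4,0)
BNE again: taken
r7=(-29)-10=-39
r3=4-1=3
CMP r3, #0  (cmp 3,0)
BNE again: taken
r7=(-39)-10=-49
r3=3-1=2
CMP r3, #0  (cmp 2,0)
BNE again: taken
r7=(-49)-10=-59
r3=2-1=1
CMP r3, #0  (cmp 1,0)
BNE again: taken
r7=(-59)-10=-69
r3=1-1=0
CMP r3, #0  (cmp 0,0)
BNE again: not taken
halt.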